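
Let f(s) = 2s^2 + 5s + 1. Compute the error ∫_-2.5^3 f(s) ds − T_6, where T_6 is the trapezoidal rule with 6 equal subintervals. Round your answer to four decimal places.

-1.5405

Exact integral: ∫_-2.5^3 f(s) ds ≈ 40.791667.
T_6 ≈ 42.332176.
Error ≈ 40.791667 − 42.332176 ≈ -1.5405.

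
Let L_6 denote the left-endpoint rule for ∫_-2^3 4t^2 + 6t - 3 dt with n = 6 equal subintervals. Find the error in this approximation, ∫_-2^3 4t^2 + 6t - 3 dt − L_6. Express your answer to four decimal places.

18.5185

Exact integral: ∫_-2^3 f(t) dt ≈ 46.666667.
L_6 ≈ 28.148148.
Error ≈ 46.666667 − 28.148148 ≈ 18.5185.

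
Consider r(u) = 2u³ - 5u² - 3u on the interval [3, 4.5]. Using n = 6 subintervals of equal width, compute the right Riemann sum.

Δu = (4.5 − 3)/6 = 0.25.
Right endpoints: 3.25, 3.5, 3.75, 4, 4.25, 4.5.
r(3.25) = 6.09375, r(3.5) = 14, r(3.75) = 23.90625, r(4) = 36, r(4.25) = 50.46875, r(4.5) = 67.5.
Sum = Δu · [r(3.25) + r(3.5) + r(3.75) + ...].
Sum = 49.4921875.

49.4921875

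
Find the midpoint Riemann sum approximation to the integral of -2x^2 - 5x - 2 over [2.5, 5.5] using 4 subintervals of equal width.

-166.21875

Δx = (5.5 − 2.5)/4 = 0.75.
Midpoints: 2.875, 3.625, 4.375, 5.125.
f(2.875) = -32.90625, f(3.625) = -46.40625, f(4.375) = -62.15625, f(5.125) = -80.15625.
Sum = Δx · [f(2.875) + f(3.625) + f(4.375) + f(5.125)].
Sum = -166.21875.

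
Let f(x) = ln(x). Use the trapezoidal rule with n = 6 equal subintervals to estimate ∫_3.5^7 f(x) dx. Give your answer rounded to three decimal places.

Δx = (7 − 3.5)/6 = 7/12.
f(3.5) ≈ 1.253, f(49/12) ≈ 1.407, f(14/3) ≈ 1.540, f(5.25) ≈ 1.658, f(35/6) ≈ 1.764, f(77/12) ≈ 1.859, f(7) ≈ 1.946.
T_6 = (Δx/2)·[f(x_0) + 2f(x_1) + ... + 2f(x_{5}) + f(x_6)].
Sum ≈ 5.733.

5.733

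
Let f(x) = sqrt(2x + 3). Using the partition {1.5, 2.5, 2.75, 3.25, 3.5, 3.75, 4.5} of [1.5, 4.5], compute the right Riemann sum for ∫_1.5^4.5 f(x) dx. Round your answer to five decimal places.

9.29714

Subinterval widths: 1, 0.25, 0.5, 0.25, 0.25, 0.75.
Right endpoints: 2.5, 2.75, 3.25, 3.5, 3.75, 4.5.
f(2.5) ≈ 2.82843, f(2.75) ≈ 2.91548, f(3.25) ≈ 3.08221, f(3.5) ≈ 3.16228, f(3.75) ≈ 3.24037, f(4.5) ≈ 3.46410.
Sum = Σ Δx_i · f(x_i).
Sum ≈ 9.29714.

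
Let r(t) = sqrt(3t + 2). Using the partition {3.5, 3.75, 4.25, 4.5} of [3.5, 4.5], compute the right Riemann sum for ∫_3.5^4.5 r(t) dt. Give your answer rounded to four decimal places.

Subinterval widths: 0.25, 0.5, 0.25.
Right endpoints: 3.75, 4.25, 4.5.
r(3.75) ≈ 3.6401, r(4.25) ≈ 3.8406, r(4.5) ≈ 3.9370.
Sum = Σ Δt_i · r(t_i).
Sum ≈ 3.8146.

3.8146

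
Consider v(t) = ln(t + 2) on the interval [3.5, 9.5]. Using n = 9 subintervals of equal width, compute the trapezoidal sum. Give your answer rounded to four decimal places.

Δt = (9.5 − 3.5)/9 = 2/3.
v(3.5) ≈ 1.7047, v(25/6) ≈ 1.8192, v(29/6) ≈ 1.9218, v(5.5) ≈ 2.0149, v(37/6) ≈ 2.1001, v(41/6) ≈ 2.1785, v(7.5) ≈ 2.2513, v(49/6) ≈ 2.3191, v(53/6) ≈ 2.3826, v(9.5) ≈ 2.4423.
T_9 = (Δt/2)·[v(t_0) + 2v(t_1) + ... + 2v(t_{8}) + v(t_9)].
Sum ≈ 12.7074.

12.7074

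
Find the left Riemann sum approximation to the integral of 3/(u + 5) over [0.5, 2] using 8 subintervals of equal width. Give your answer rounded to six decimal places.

0.734555

Δu = (2 − 0.5)/8 = 0.1875.
Left endpoints: 0.5, 0.6875, 0.875, 1.0625, 1.25, 1.4375, 1.625, 1.8125.
f(0.5) = 6/11, f(0.6875) = 48/91, f(0.875) = 24/47, f(1.0625) = 48/97, f(1.25) = 0.48, f(1.4375) = 48/103, f(1.625) = 24/53, f(1.8125) = 48/109.
Sum = Δu · [f(0.5) + f(0.6875) + f(0.875) + ...].
Sum ≈ 0.734555.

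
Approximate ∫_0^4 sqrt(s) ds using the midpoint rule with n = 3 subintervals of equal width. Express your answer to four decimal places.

5.4086

Δs = (4 − 0)/3 = 4/3.
Midpoints: 2/3, 2, 10/3.
f(2/3) ≈ 0.8165, f(2) ≈ 1.4142, f(10/3) ≈ 1.8257.
Sum = Δs · [f(2/3) + f(2) + f(10/3)].
Sum ≈ 5.4086.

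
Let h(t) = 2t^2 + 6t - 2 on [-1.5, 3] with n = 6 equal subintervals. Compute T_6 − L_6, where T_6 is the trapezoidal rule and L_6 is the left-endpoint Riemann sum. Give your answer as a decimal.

15.1875

T_6 = 32.34375.
L_6 = 17.15625.
T_6 − L_6 = 15.1875.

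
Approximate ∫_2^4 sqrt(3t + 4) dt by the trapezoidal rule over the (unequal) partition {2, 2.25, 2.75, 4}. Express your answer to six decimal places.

7.187304

Subinterval widths: 0.25, 0.5, 1.25.
f(2) ≈ 3.162278, f(2.25) ≈ 3.278719, f(2.75) ≈ 3.500000, f(4) ≈ 4.000000.
On each subinterval the trapezoid contributes (Δt_i/2)·[f(t_{i-1}) + f(t_i)].
Sum ≈ 7.187304.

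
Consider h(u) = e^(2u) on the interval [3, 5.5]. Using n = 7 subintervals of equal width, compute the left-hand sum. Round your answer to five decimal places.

Δu = (5.5 − 3)/7 = 5/14.
Left endpoints: 3, 47/14, 26/7, 57/14, 31/7, 67/14, 36/7.
h(3) ≈ 403.42879, h(47/14) ≈ 824.09492, h(26/7) ≈ 1683.40100, h(57/14) ≈ 3438.72879, h(31/7) ≈ 7024.38438, h(67/14) ≈ 14348.90012, h(36/7) ≈ 29310.88670.
Sum = Δu · [h(3) + h(47/14) + h(26/7) + ...].
Sum ≈ 20369.22310.

20369.22310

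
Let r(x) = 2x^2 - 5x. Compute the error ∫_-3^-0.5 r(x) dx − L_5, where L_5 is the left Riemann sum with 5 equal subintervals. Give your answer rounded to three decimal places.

-7.708

Exact integral: ∫_-3^-0.5 r(x) dx ≈ 39.79167.
L_5 = 47.5.
Error ≈ 39.79167 − 47.5 ≈ -7.708.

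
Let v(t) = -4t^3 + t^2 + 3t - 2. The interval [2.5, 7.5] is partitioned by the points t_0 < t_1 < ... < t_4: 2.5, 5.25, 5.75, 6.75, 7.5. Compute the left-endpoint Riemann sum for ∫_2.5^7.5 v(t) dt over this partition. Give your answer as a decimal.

Subinterval widths: 2.75, 0.5, 1, 0.75.
Left endpoints: 2.5, 5.25, 5.75, 6.75.
v(2.5) = -50.75, v(5.25) = -537.5, v(5.75) = -712.125, v(6.75) = -1166.375.
Sum = Σ Δt_i · v(t_i).
Sum = -1995.21875.

-1995.21875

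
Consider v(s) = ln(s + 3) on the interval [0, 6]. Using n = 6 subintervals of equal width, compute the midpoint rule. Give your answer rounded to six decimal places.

Δs = (6 − 0)/6 = 1.
Midpoints: 0.5, 1.5, 2.5, 3.5, 4.5, 5.5.
v(0.5) ≈ 1.252763, v(1.5) ≈ 1.504077, v(2.5) ≈ 1.704748, v(3.5) ≈ 1.871802, v(4.5) ≈ 2.014903, v(5.5) ≈ 2.140066.
Sum = Δs · [v(0.5) + v(1.5) + v(2.5) + ...].
Sum ≈ 10.488360.

10.488360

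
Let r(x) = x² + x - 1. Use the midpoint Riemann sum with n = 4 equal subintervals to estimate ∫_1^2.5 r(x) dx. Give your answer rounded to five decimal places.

5.98242

Δx = (2.5 − 1)/4 = 0.375.
Midpoints: 1.1875, 1.5625, 1.9375, 2.3125.
r(1.1875) = 1.59765625, r(1.5625) = 3.00390625, r(1.9375) = 4.69140625, r(2.3125) = 6.66015625.
Sum = Δx · [r(1.1875) + r(1.5625) + r(1.9375) + r(2.3125)].
Sum ≈ 5.98242.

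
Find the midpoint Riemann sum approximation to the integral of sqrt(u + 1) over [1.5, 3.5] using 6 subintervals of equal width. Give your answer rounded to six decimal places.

Δu = (3.5 − 1.5)/6 = 1/3.
Midpoints: 5/3, 2, 7/3, 8/3, 3, 10/3.
f(5/3) ≈ 1.632993, f(2) ≈ 1.732051, f(7/3) ≈ 1.825742, f(8/3) ≈ 1.914854, f(3) ≈ 2.000000, f(10/3) ≈ 2.081666.
Sum = Δu · [f(5/3) + f(2) + f(7/3) + ...].
Sum ≈ 3.729102.

3.729102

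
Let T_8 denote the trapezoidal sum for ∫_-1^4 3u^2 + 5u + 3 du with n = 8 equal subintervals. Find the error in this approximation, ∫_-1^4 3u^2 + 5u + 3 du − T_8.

Exact integral: ∫_-1^4 f(u) du = 117.5.
T_8 = 118.4765625.
Error = 117.5 − 118.4765625 = -0.9765625.

-0.9765625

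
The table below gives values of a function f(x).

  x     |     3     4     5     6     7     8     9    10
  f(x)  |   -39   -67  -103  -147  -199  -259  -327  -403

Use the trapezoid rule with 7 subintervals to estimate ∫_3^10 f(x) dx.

Δx = 1.
T_7 = (1/2)·[(-39) + 2·(-67) + 2·(-103) + 2·(-147) + 2·(-199) + 2·(-259) + 2·(-327) + (-403)] = -1323.

-1323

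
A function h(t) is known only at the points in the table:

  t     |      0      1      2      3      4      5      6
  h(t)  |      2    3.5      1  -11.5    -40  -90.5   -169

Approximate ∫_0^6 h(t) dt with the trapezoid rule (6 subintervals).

Δt = 1.
T_6 = (1/2)·[2 + 2·3.5 + 2·1 + 2·(-11.5) + 2·(-40) + 2·(-90.5) + (-169)] = -221.

-221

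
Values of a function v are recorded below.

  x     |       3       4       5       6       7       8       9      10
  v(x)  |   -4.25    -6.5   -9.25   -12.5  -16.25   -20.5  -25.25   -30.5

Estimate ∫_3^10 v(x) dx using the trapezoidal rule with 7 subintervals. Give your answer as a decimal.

-107.625

Δx = 1.
T_7 = (1/2)·[(-4.25) + 2·(-6.5) + 2·(-9.25) + 2·(-12.5) + 2·(-16.25) + 2·(-20.5) + 2·(-25.25) + (-30.5)] = -107.625.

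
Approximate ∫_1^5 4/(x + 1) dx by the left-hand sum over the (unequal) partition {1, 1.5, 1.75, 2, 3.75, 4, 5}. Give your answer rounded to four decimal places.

Subinterval widths: 0.5, 0.25, 0.25, 1.75, 0.25, 1.
Left endpoints: 1, 1.5, 1.75, 2, 3.75, 4.
f(1) = 2, f(1.5) = 1.6, f(1.75) = 16/11, f(2) = 4/3, f(3.75) = 16/19, f(4) = 0.8.
Sum = Σ Δx_i · f(x_i).
Sum ≈ 5.1075.

5.1075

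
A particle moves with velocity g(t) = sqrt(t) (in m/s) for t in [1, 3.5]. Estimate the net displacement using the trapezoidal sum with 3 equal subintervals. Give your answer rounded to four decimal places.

Δt = (3.5 − 1)/3 = 5/6.
g(1) ≈ 1.0000, g(11/6) ≈ 1.3540, g(8/3) ≈ 1.6330, g(3.5) ≈ 1.8708.
T_3 = (Δt/2)·[g(t_0) + 2g(t_1) + 2g(t_2) + g(t_3)].
Sum ≈ 3.6853.

3.6853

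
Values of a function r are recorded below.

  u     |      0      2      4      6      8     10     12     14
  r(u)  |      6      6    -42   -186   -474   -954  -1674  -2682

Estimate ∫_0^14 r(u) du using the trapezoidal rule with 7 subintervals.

Δu = 2.
T_7 = (2/2)·[6 + 2·6 + 2·(-42) + 2·(-186) + 2·(-474) + 2·(-954) + 2·(-1674) + (-2682)] = -9324.

-9324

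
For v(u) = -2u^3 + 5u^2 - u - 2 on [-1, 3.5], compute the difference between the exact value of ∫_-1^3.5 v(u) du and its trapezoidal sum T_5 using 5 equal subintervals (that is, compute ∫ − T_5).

1.51875

Exact integral: ∫_-1^3.5 v(u) du = -16.03125.
T_5 = -17.55.
Error = -16.03125 − (-17.55) = 1.51875.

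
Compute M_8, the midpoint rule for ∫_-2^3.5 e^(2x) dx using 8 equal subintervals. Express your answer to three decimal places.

Δx = (3.5 − (-2))/8 = 0.6875.
Midpoints: -1.65625, -0.96875, -0.28125, 0.40625, 1.09375, 1.78125, 2.46875, 3.15625.
f(-1.65625) ≈ 0.036, f(-0.96875) ≈ 0.144, f(-0.28125) ≈ 0.570, f(0.40625) ≈ 2.254, f(1.09375) ≈ 8.913, f(1.78125) ≈ 35.251, f(2.46875) ≈ 139.421, f(3.15625) ≈ 551.422.
Sum = Δx · [f(-1.65625) + f(-0.96875) + f(-0.28125) + ...].
Sum ≈ 507.383.

507.383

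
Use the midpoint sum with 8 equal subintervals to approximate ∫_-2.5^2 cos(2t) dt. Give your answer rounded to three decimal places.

-0.905

Δt = (2 − (-2.5))/8 = 0.5625.
Midpoints: -2.21875, -1.65625, -1.09375, -0.53125, 0.03125, 0.59375, 1.15625, 1.71875.
f(-2.21875) ≈ -0.271, f(-1.65625) ≈ -0.985, f(-1.09375) ≈ -0.578, f(-0.53125) ≈ 0.487, f(0.03125) ≈ 0.998, f(0.59375) ≈ 0.374, f(1.15625) ≈ -0.676, f(1.71875) ≈ -0.957.
Sum = Δt · [f(-2.21875) + f(-1.65625) + f(-1.09375) + ...].
Sum ≈ -0.905.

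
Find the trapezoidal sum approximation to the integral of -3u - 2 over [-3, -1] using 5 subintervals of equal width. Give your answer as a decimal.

8

Δu = (-1 − (-3))/5 = 0.4.
f(-3) = 7, f(-2.6) = 5.8, f(-2.2) = 4.6, f(-1.8) = 3.4, f(-1.4) = 2.2, f(-1) = 1.
T_5 = (Δu/2)·[f(u_0) + 2f(u_1) + ... + 2f(u_{4}) + f(u_5)].
Sum = 8.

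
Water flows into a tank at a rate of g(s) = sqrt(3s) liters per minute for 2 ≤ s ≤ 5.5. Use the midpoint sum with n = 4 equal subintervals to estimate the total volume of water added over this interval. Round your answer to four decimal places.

Δs = (5.5 − 2)/4 = 0.875.
Midpoints: 2.4375, 3.3125, 4.1875, 5.0625.
g(2.4375) ≈ 2.7042, g(3.3125) ≈ 3.1524, g(4.1875) ≈ 3.5444, g(5.0625) ≈ 3.8971.
Sum = Δs · [g(2.4375) + g(3.3125) + g(4.1875) + g(5.0625)].
Sum ≈ 11.6358.

11.6358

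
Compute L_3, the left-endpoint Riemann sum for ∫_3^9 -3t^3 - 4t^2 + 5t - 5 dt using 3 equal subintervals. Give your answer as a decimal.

Δt = (9 − 3)/3 = 2.
Left endpoints: 3, 5, 7.
f(3) = -107, f(5) = -455, f(7) = -1195.
Sum = Δt · [f(3) + f(5) + f(7)].
Sum = -3514.

-3514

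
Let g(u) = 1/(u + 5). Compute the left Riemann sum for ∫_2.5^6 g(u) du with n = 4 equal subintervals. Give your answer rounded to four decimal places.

0.4022

Δu = (6 − 2.5)/4 = 0.875.
Left endpoints: 2.5, 3.375, 4.25, 5.125.
g(2.5) = 2/15, g(3.375) = 8/67, g(4.25) = 4/37, g(5.125) = 8/81.
Sum = Δu · [g(2.5) + g(3.375) + g(4.25) + g(5.125)].
Sum ≈ 0.4022.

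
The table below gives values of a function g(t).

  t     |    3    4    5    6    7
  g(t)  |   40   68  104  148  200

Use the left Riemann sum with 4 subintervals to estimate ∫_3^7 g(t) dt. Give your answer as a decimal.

Δt = 1.
Sum = 1·[40 + 68 + 104 + 148] = 360.

360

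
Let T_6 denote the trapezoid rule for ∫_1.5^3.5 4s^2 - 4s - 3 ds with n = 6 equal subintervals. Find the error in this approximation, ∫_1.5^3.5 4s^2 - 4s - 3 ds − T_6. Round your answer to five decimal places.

-0.14815

Exact integral: ∫_1.5^3.5 f(s) ds ≈ 26.6666667.
T_6 ≈ 26.8148148.
Error ≈ 26.6666667 − 26.8148148 ≈ -0.14815.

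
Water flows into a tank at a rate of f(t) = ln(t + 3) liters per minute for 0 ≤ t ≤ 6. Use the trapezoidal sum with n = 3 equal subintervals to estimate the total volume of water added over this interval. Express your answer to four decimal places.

Δt = (6 − 0)/3 = 2.
f(0) ≈ 1.0986, f(2) ≈ 1.6094, f(4) ≈ 1.9459, f(6) ≈ 2.1972.
T_3 = (Δt/2)·[f(t_0) + 2f(t_1) + 2f(t_2) + f(t_3)].
Sum ≈ 10.4065.

10.4065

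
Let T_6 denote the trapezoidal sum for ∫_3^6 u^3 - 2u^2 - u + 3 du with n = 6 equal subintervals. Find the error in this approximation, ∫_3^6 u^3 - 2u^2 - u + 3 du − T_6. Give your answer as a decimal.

-1.4375

Exact integral: ∫_3^6 f(u) du = 173.25.
T_6 = 174.6875.
Error = 173.25 − 174.6875 = -1.4375.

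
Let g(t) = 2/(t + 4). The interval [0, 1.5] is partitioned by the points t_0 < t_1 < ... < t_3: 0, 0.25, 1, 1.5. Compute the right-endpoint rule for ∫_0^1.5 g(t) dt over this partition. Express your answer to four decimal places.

0.5995

Subinterval widths: 0.25, 0.75, 0.5.
Right endpoints: 0.25, 1, 1.5.
g(0.25) = 8/17, g(1) = 0.4, g(1.5) = 4/11.
Sum = Σ Δt_i · g(t_i).
Sum ≈ 0.5995.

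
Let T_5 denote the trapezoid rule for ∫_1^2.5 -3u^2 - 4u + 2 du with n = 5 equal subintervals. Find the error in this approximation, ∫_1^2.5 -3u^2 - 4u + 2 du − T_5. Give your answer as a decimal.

Exact integral: ∫_1^2.5 f(u) du = -22.125.
T_5 = -22.1925.
Error = -22.125 − (-22.1925) = 0.0675.

0.0675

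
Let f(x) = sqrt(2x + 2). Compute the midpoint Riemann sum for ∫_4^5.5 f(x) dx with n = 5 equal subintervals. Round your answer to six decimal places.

Δx = (5.5 − 4)/5 = 0.3.
Midpoints: 4.15, 4.45, 4.75, 5.05, 5.35.
f(4.15) ≈ 3.209361, f(4.45) ≈ 3.301515, f(4.75) ≈ 3.391165, f(5.05) ≈ 3.478505, f(5.35) ≈ 3.563706.
Sum = Δx · [f(4.15) + f(4.45) + f(4.75) + f(5.05) + f(5.35)].
Sum ≈ 5.083276.

5.083276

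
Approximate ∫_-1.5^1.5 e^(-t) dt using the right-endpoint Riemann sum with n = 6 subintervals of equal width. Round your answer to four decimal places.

3.2823

Δt = (1.5 − (-1.5))/6 = 0.5.
Right endpoints: -1, -0.5, 0, 0.5, 1, 1.5.
f(-1) ≈ 2.7183, f(-0.5) ≈ 1.6487, f(0) ≈ 1.0000, f(0.5) ≈ 0.6065, f(1) ≈ 0.3679, f(1.5) ≈ 0.2231.
Sum = Δt · [f(-1) + f(-0.5) + f(0) + ...].
Sum ≈ 3.2823.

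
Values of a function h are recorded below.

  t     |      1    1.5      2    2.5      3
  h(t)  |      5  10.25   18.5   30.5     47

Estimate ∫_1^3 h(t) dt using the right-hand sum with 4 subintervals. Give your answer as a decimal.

53.125

Δt = 0.5.
Sum = 0.5·[10.25 + 18.5 + 30.5 + 47] = 53.125.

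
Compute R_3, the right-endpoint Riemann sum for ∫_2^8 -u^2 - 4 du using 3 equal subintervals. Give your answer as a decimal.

Δu = (8 − 2)/3 = 2.
Right endpoints: 4, 6, 8.
f(4) = -20, f(6) = -40, f(8) = -68.
Sum = Δu · [f(4) + f(6) + f(8)].
Sum = -256.

-256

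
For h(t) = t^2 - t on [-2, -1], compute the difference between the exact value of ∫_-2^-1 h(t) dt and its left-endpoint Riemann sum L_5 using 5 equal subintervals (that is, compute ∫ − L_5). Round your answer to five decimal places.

-0.40667

Exact integral: ∫_-2^-1 h(t) dt ≈ 3.8333333.
L_5 = 4.24.
Error ≈ 3.8333333 − 4.24 ≈ -0.40667.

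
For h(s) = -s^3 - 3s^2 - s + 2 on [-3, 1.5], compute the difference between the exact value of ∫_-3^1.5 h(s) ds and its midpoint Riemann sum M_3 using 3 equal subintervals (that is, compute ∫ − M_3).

Exact integral: ∫_-3^1.5 h(s) ds = 0.984375.
M_3 = 1.6171875.
Error = 0.984375 − 1.6171875 = -0.6328125.

-0.6328125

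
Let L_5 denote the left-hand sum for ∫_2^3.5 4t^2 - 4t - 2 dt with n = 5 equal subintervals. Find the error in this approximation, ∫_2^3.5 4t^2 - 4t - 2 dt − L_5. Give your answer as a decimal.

Exact integral: ∫_2^3.5 f(t) dt = 27.
L_5 = 23.04.
Error = 27 − 23.04 = 3.96.

3.96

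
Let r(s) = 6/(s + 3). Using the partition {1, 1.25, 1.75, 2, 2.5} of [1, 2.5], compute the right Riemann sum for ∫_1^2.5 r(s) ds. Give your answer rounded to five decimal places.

Subinterval widths: 0.25, 0.5, 0.25, 0.5.
Right endpoints: 1.25, 1.75, 2, 2.5.
r(1.25) = 24/17, r(1.75) = 24/19, r(2) = 1.2, r(2.5) = 12/11.
Sum = Σ Δs_i · r(s_i).
Sum ≈ 1.82997.

1.82997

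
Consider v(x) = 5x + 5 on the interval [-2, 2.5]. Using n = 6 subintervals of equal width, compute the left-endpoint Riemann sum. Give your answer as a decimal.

19.6875

Δx = (2.5 − (-2))/6 = 0.75.
Left endpoints: -2, -1.25, -0.5, 0.25, 1, 1.75.
v(-2) = -5, v(-1.25) = -1.25, v(-0.5) = 2.5, v(0.25) = 6.25, v(1) = 10, v(1.75) = 13.75.
Sum = Δx · [v(-2) + v(-1.25) + v(-0.5) + ...].
Sum = 19.6875.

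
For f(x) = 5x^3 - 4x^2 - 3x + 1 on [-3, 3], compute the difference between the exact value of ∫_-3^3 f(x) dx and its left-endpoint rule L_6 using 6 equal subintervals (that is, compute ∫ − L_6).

130

Exact integral: ∫_-3^3 f(x) dx = -66.
L_6 = -196.
Error = -66 − (-196) = 130.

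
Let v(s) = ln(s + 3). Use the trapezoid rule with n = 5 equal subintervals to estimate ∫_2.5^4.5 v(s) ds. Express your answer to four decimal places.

Δs = (4.5 − 2.5)/5 = 0.4.
v(2.5) ≈ 1.7047, v(2.9) ≈ 1.7750, v(3.3) ≈ 1.8405, v(3.7) ≈ 1.9021, v(4.1) ≈ 1.9601, v(4.5) ≈ 2.0149.
T_5 = (Δs/2)·[v(s_0) + 2v(s_1) + ... + 2v(s_{4}) + v(s_5)].
Sum ≈ 3.7350.

3.7350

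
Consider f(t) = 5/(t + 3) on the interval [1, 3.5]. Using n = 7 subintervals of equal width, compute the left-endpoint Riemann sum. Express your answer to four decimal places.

2.5155

Δt = (3.5 − 1)/7 = 5/14.
Left endpoints: 1, 19/14, 12/7, 29/14, 17/7, 39/14, 22/7.
f(1) = 1.25, f(19/14) = 70/61, f(12/7) = 35/33, f(29/14) = 70/71, f(17/7) = 35/38, f(39/14) = 70/81, f(22/7) = 35/43.
Sum = Δt · [f(1) + f(19/14) + f(12/7) + ...].
Sum ≈ 2.5155.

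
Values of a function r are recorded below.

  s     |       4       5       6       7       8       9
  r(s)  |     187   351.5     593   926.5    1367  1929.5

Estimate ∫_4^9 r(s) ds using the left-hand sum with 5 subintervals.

Δs = 1.
Sum = 1·[187 + 351.5 + 593 + 926.5 + 1367] = 3425.

3425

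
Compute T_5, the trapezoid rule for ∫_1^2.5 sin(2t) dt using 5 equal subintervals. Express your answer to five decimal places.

-0.33934

Δt = (2.5 − 1)/5 = 0.3.
f(1) ≈ 0.90930, f(1.3) ≈ 0.51550, f(1.6) ≈ -0.05837, f(1.9) ≈ -0.61186, f(2.2) ≈ -0.95160, f(2.5) ≈ -0.95892.
T_5 = (Δt/2)·[f(t_0) + 2f(t_1) + ... + 2f(t_{4}) + f(t_5)].
Sum ≈ -0.33934.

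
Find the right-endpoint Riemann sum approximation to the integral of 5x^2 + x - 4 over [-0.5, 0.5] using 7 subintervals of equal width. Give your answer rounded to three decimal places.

Δx = (0.5 − (-0.5))/7 = 1/7.
Right endpoints: -5/14, -3/14, -1/14, 1/14, 3/14, 5/14, 0.5.
f(-5/14) = -729/196, f(-3/14) = -781/196, f(-1/14) = -793/196, f(1/14) = -765/196, f(3/14) = -697/196, f(5/14) = -589/196, f(0.5) = -2.25.
Sum = Δx · [f(-5/14) + f(-3/14) + f(-1/14) + ...].
Sum ≈ -3.495.

-3.495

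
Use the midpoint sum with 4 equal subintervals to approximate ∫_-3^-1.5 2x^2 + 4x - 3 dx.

Δx = (-1.5 − (-3))/4 = 0.375.
Midpoints: -2.8125, -2.4375, -2.0625, -1.6875.
f(-2.8125) = 1.5703125, f(-2.4375) = -0.8671875, f(-2.0625) = -2.7421875, f(-1.6875) = -4.0546875.
Sum = Δx · [f(-2.8125) + f(-2.4375) + f(-2.0625) + f(-1.6875)].
Sum = -2.28515625.

-2.28515625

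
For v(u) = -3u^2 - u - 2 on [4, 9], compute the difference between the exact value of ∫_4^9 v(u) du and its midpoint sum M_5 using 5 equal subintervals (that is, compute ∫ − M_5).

-1.25

Exact integral: ∫_4^9 v(u) du = -707.5.
M_5 = -706.25.
Error = -707.5 − (-706.25) = -1.25.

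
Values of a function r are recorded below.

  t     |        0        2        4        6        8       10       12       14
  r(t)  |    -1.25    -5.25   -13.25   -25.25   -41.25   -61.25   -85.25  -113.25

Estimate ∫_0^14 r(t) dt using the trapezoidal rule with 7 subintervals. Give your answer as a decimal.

Δt = 2.
T_7 = (2/2)·[(-1.25) + 2·(-5.25) + 2·(-13.25) + 2·(-25.25) + 2·(-41.25) + 2·(-61.25) + 2·(-85.25) + (-113.25)] = -577.5.

-577.5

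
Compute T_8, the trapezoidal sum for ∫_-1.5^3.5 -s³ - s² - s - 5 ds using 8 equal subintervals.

-82.96875

Δs = (3.5 − (-1.5))/8 = 0.625.
f(-1.5) = -2.375, f(-0.875) = -2161/512, f(-0.25) = -4.796875, f(0.375) = -2851/512, f(1) = -8, f(1.625) = -6941/512, f(2.25) = -23.703125, f(2.875) = -20431/512, f(3.5) = -63.625.
T_8 = (Δs/2)·[f(s_0) + 2f(s_1) + ... + 2f(s_{7}) + f(s_8)].
Sum = -82.96875.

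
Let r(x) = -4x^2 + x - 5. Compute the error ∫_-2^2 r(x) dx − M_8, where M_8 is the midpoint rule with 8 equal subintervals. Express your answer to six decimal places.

-0.333333

Exact integral: ∫_-2^2 r(x) dx ≈ -41.33333333.
M_8 = -41.
Error ≈ -41.33333333 − (-41) ≈ -0.333333.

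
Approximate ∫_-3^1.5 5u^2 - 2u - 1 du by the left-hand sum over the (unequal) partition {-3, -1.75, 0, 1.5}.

92.171875

Subinterval widths: 1.25, 1.75, 1.5.
Left endpoints: -3, -1.75, 0.
f(-3) = 50, f(-1.75) = 17.8125, f(0) = -1.
Sum = Σ Δu_i · f(u_i).
Sum = 92.171875.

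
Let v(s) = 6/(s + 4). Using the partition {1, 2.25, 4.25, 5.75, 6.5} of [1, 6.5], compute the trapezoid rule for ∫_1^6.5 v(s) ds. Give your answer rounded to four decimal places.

4.4893

Subinterval widths: 1.25, 2, 1.5, 0.75.
v(1) = 1.2, v(2.25) = 0.96, v(4.25) = 8/11, v(5.75) = 8/13, v(6.5) = 4/7.
On each subinterval the trapezoid contributes (Δs_i/2)·[v(s_{i-1}) + v(s_i)].
Sum ≈ 4.4893.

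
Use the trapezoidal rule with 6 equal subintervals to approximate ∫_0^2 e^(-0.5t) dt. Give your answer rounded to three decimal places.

Δt = (2 − 0)/6 = 1/3.
f(0) ≈ 1.000, f(1/3) ≈ 0.846, f(2/3) ≈ 0.717, f(1) ≈ 0.607, f(4/3) ≈ 0.513, f(5/3) ≈ 0.435, f(2) ≈ 0.368.
T_6 = (Δt/2)·[f(t_0) + 2f(t_1) + ... + 2f(t_{5}) + f(t_6)].
Sum ≈ 1.267.

1.267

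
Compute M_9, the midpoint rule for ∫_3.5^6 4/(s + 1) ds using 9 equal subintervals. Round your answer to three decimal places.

1.767

Δs = (6 − 3.5)/9 = 5/18.
Midpoints: 131/36, 47/12, 151/36, 161/36, 4.75, 181/36, 191/36, 67/12, 211/36.
f(131/36) = 144/167, f(47/12) = 48/59, f(151/36) = 144/187, f(161/36) = 144/197, f(4.75) = 16/23, f(181/36) = 144/217, f(191/36) = 144/227, f(67/12) = 48/79, f(211/36) = 144/247.
Sum = Δs · [f(131/36) + f(47/12) + f(151/36) + ...].
Sum ≈ 1.767.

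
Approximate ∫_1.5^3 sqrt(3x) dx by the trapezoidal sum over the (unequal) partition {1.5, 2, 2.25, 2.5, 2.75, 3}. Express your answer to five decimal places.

3.87613

Subinterval widths: 0.5, 0.25, 0.25, 0.25, 0.25.
f(1.5) ≈ 2.12132, f(2) ≈ 2.44949, f(2.25) ≈ 2.59808, f(2.5) ≈ 2.73861, f(2.75) ≈ 2.87228, f(3) ≈ 3.00000.
On each subinterval the trapezoid contributes (Δx_i/2)·[f(x_{i-1}) + f(x_i)].
Sum ≈ 3.87613.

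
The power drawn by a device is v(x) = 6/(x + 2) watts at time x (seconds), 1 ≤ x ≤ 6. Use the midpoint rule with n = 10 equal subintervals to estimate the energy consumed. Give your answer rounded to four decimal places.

Δx = (6 − 1)/10 = 0.5.
Midpoints: 1.25, 1.75, 2.25, 2.75, 3.25, 3.75, 4.25, 4.75, 5.25, 5.75.
v(1.25) = 24/13, v(1.75) = 1.6, v(2.25) = 24/17, v(2.75) = 24/19, v(3.25) = 8/7, v(3.75) = 24/23, v(4.25) = 0.96, v(4.75) = 8/9, v(5.25) = 24/29, v(5.75) = 24/31.
Sum = Δx · [v(1.25) + v(1.75) + v(2.25) + ...].
Sum ≈ 5.8790.

5.8790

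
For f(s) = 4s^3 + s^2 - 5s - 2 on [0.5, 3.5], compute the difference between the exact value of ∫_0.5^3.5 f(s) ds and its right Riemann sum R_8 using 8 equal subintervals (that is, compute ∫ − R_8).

-33.2578125

Exact integral: ∫_0.5^3.5 f(s) ds = 128.25.
R_8 = 161.5078125.
Error = 128.25 − 161.5078125 = -33.2578125.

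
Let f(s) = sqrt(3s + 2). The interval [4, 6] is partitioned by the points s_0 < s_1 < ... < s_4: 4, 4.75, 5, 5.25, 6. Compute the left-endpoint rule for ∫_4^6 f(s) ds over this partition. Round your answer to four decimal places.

Subinterval widths: 0.75, 0.25, 0.25, 0.75.
Left endpoints: 4, 4.75, 5, 5.25.
f(4) ≈ 3.7417, f(4.75) ≈ 4.0311, f(5) ≈ 4.1231, f(5.25) ≈ 4.2131.
Sum = Σ Δs_i · f(s_i).
Sum ≈ 8.0046.

8.0046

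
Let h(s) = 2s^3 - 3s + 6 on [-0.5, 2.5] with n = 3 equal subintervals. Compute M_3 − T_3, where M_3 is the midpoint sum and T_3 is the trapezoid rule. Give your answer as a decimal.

-4.5

M_3 = 27.
T_3 = 31.5.
M_3 − T_3 = -4.5.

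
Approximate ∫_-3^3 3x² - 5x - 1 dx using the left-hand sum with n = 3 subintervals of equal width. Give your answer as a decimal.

90

Δx = (3 − (-3))/3 = 2.
Left endpoints: -3, -1, 1.
f(-3) = 41, f(-1) = 7, f(1) = -3.
Sum = Δx · [f(-3) + f(-1) + f(1)].
Sum = 90.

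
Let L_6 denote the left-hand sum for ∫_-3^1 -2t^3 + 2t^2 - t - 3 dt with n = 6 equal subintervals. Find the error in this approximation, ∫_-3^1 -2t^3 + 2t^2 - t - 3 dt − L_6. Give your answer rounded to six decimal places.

Exact integral: ∫_-3^1 f(t) dt ≈ 50.66666667.
L_6 ≈ 78.37037037.
Error ≈ 50.66666667 − 78.37037037 ≈ -27.703704.

-27.703704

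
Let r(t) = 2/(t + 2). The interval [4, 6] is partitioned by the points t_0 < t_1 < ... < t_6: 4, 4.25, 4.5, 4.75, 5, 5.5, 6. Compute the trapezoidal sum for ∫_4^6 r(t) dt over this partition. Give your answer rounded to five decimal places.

Subinterval widths: 0.25, 0.25, 0.25, 0.25, 0.5, 0.5.
r(4) = 1/3, r(4.25) = 0.32, r(4.5) = 4/13, r(4.75) = 8/27, r(5) = 2/7, r(5.5) = 4/15, r(6) = 0.25.
On each subinterval the trapezoid contributes (Δt_i/2)·[r(t_{i-1}) + r(t_i)].
Sum ≈ 0.57564.

0.57564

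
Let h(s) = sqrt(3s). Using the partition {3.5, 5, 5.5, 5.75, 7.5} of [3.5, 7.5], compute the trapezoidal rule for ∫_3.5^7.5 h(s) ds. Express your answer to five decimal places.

16.13032

Subinterval widths: 1.5, 0.5, 0.25, 1.75.
h(3.5) ≈ 3.24037, h(5) ≈ 3.87298, h(5.5) ≈ 4.06202, h(5.75) ≈ 4.15331, h(7.5) ≈ 4.74342.
On each subinterval the trapezoid contributes (Δs_i/2)·[h(s_{i-1}) + h(s_i)].
Sum ≈ 16.13032.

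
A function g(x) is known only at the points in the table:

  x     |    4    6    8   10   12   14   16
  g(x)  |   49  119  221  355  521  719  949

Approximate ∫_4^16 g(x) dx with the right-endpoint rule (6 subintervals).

5768

Δx = 2.
Sum = 2·[119 + 221 + 355 + 521 + 719 + 949] = 5768.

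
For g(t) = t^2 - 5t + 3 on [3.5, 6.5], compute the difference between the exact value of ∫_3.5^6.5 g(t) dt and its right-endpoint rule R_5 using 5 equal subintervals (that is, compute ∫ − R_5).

Exact integral: ∫_3.5^6.5 g(t) dt = 11.25.
R_5 = 15.93.
Error = 11.25 − 15.93 = -4.68.

-4.68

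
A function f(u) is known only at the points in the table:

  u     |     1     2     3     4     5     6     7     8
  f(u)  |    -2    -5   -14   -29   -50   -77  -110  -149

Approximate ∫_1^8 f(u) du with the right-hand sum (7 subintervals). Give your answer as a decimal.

-434

Δu = 1.
Sum = 1·[(-5) + (-14) + (-29) + (-50) + (-77) + (-110) + (-149)] = -434.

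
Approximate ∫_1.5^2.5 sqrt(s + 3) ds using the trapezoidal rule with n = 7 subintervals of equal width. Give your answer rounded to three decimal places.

2.235

Δs = (2.5 − 1.5)/7 = 1/7.
f(1.5) ≈ 2.121, f(23/14) ≈ 2.155, f(25/14) ≈ 2.188, f(27/14) ≈ 2.220, f(29/14) ≈ 2.252, f(31/14) ≈ 2.283, f(33/14) ≈ 2.315, f(2.5) ≈ 2.345.
T_7 = (Δs/2)·[f(s_0) + 2f(s_1) + ... + 2f(s_{6}) + f(s_7)].
Sum ≈ 2.235.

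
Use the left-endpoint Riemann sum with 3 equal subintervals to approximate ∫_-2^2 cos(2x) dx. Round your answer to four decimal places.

Δx = (2 − (-2))/3 = 4/3.
Left endpoints: -2, -2/3, 2/3.
f(-2) ≈ -0.6536, f(-2/3) ≈ 0.2352, f(2/3) ≈ 0.2352.
Sum = Δx · [f(-2) + f(-2/3) + f(2/3)].
Sum ≈ -0.2442.

-0.2442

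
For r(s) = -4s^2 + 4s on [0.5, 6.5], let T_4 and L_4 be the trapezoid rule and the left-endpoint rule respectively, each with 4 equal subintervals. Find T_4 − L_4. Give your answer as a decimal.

-108

T_4 = -291.
L_4 = -183.
T_4 − L_4 = -108.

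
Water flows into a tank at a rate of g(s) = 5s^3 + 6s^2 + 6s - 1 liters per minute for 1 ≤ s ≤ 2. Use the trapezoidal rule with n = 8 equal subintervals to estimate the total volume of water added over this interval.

40.82421875

Δs = (2 − 1)/8 = 0.125.
g(1) = 16, g(1.125) = 10477/512, g(1.25) = 25.640625, g(1.375) = 16175/512, g(1.5) = 38.375, g(1.625) = 23577/512, g(1.75) = 54.671875, g(1.875) = 32923/512, g(2) = 75.
T_8 = (Δs/2)·[g(s_0) + 2g(s_1) + ... + 2g(s_{7}) + g(s_8)].
Sum = 40.82421875.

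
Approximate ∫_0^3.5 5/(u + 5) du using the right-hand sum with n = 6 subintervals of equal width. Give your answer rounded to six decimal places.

2.536745

Δu = (3.5 − 0)/6 = 7/12.
Right endpoints: 7/12, 7/6, 1.75, 7/3, 35/12, 3.5.
f(7/12) = 60/67, f(7/6) = 30/37, f(1.75) = 20/27, f(7/3) = 15/22, f(35/12) = 12/19, f(3.5) = 10/17.
Sum = Δu · [f(7/12) + f(7/6) + f(1.75) + ...].
Sum ≈ 2.536745.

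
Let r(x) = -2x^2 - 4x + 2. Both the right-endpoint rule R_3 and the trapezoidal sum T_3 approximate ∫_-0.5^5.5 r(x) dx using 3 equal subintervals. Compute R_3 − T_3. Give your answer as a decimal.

-84

R_3 = -251.
T_3 = -167.
R_3 − T_3 = -84.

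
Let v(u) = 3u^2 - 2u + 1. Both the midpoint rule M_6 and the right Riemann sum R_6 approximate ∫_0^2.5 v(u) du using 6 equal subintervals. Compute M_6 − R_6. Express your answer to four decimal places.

-3.1901

M_6 ≈ 11.766493.
R_6 ≈ 14.956597.
M_6 − R_6 ≈ -3.1901.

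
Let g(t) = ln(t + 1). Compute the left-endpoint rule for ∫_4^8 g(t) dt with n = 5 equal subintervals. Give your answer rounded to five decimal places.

7.48798

Δt = (8 − 4)/5 = 0.8.
Left endpoints: 4, 4.8, 5.6, 6.4, 7.2.
g(4) ≈ 1.60944, g(4.8) ≈ 1.75786, g(5.6) ≈ 1.88707, g(6.4) ≈ 2.00148, g(7.2) ≈ 2.10413.
Sum = Δt · [g(4) + g(4.8) + g(5.6) + g(6.4) + g(7.2)].
Sum ≈ 7.48798.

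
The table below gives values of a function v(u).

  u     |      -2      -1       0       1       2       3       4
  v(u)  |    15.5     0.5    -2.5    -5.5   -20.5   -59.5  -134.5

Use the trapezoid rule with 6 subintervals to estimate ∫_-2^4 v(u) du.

Δu = 1.
T_6 = (1/2)·[15.5 + 2·0.5 + 2·(-2.5) + 2·(-5.5) + 2·(-20.5) + 2·(-59.5) + (-134.5)] = -147.

-147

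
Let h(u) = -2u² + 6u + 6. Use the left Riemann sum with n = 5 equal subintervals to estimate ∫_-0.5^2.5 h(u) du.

Δu = (2.5 − (-0.5))/5 = 0.6.
Left endpoints: -0.5, 0.1, 0.7, 1.3, 1.9.
h(-0.5) = 2.5, h(0.1) = 6.58, h(0.7) = 9.22, h(1.3) = 10.42, h(1.9) = 10.18.
Sum = Δu · [h(-0.5) + h(0.1) + h(0.7) + h(1.3) + h(1.9)].
Sum = 23.34.

23.34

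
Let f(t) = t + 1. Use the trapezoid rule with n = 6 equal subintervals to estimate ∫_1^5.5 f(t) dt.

Δt = (5.5 − 1)/6 = 0.75.
f(1) = 2, f(1.75) = 2.75, f(2.5) = 3.5, f(3.25) = 4.25, f(4) = 5, f(4.75) = 5.75, f(5.5) = 6.5.
T_6 = (Δt/2)·[f(t_0) + 2f(t_1) + ... + 2f(t_{5}) + f(t_6)].
Sum = 19.125.

19.125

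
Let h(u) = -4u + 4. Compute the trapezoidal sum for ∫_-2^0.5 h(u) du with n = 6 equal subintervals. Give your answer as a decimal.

17.5

Δu = (0.5 − (-2))/6 = 5/12.
h(-2) = 12, h(-19/12) = 31/3, h(-7/6) = 26/3, h(-0.75) = 7, h(-1/3) = 16/3, h(1/12) = 11/3, h(0.5) = 2.
T_6 = (Δu/2)·[h(u_0) + 2h(u_1) + ... + 2h(u_{5}) + h(u_6)].
Sum = 17.5.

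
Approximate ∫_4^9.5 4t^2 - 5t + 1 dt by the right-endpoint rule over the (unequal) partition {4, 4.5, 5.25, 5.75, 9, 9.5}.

Subinterval widths: 0.5, 0.75, 0.5, 3.25, 0.5.
Right endpoints: 4.5, 5.25, 5.75, 9, 9.5.
f(4.5) = 59.5, f(5.25) = 85, f(5.75) = 104.5, f(9) = 280, f(9.5) = 314.5.
Sum = Σ Δt_i · f(t_i).
Sum = 1213.

1213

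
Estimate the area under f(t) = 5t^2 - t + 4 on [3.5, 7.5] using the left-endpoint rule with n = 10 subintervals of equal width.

Δt = (7.5 − 3.5)/10 = 0.4.
Left endpoints: 3.5, 3.9, 4.3, 4.7, 5.1, 5.5, 5.9, 6.3, 6.7, 7.1.
f(3.5) = 61.75, f(3.9) = 76.15, f(4.3) = 92.15, f(4.7) = 109.75, f(5.1) = 128.95, f(5.5) = 149.75, f(5.9) = 172.15, f(6.3) = 196.15, f(6.7) = 221.75, f(7.1) = 248.95.
Sum = Δt · [f(3.5) + f(3.9) + f(4.3) + ...].
Sum = 583.

583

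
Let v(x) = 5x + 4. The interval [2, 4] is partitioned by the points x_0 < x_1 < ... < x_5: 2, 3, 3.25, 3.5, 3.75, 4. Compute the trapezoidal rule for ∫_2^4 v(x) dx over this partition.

38

Subinterval widths: 1, 0.25, 0.25, 0.25, 0.25.
v(2) = 14, v(3) = 19, v(3.25) = 20.25, v(3.5) = 21.5, v(3.75) = 22.75, v(4) = 24.
On each subinterval the trapezoid contributes (Δx_i/2)·[v(x_{i-1}) + v(x_i)].
Sum = 38.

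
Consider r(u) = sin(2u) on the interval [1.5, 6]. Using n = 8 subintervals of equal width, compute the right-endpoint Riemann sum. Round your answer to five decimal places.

Δu = (6 − 1.5)/8 = 0.5625.
Right endpoints: 2.0625, 2.625, 3.1875, 3.75, 4.3125, 4.875, 5.4375, 6.
r(2.0625) ≈ -0.83239, r(2.625) ≈ -0.85893, r(3.1875) ≈ 0.09169, r(3.75) ≈ 0.93800, r(4.3125) ≈ 0.71720, r(4.875) ≈ -0.31952, r(5.4375) ≈ -0.99274, r(6) ≈ -0.53657.
Sum = Δu · [r(2.0625) + r(2.625) + r(3.1875) + ...].
Sum ≈ -1.00871.

-1.00871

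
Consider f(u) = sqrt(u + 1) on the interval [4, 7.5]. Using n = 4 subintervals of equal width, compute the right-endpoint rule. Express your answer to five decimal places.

Δu = (7.5 − 4)/4 = 0.875.
Right endpoints: 4.875, 5.75, 6.625, 7.5.
f(4.875) ≈ 2.42384, f(5.75) ≈ 2.59808, f(6.625) ≈ 2.76134, f(7.5) ≈ 2.91548.
Sum = Δu · [f(4.875) + f(5.75) + f(6.625) + f(7.5)].
Sum ≈ 9.36139.

9.36139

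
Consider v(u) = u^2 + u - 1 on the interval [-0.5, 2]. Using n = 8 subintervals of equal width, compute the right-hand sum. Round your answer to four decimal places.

3.1006

Δu = (2 − (-0.5))/8 = 0.3125.
Right endpoints: -0.1875, 0.125, 0.4375, 0.75, 1.0625, 1.375, 1.6875, 2.
v(-0.1875) = -1.15234375, v(0.125) = -0.859375, v(0.4375) = -0.37109375, v(0.75) = 0.3125, v(1.0625) = 1.19140625, v(1.375) = 2.265625, v(1.6875) = 3.53515625, v(2) = 5.
Sum = Δu · [v(-0.1875) + v(0.125) + v(0.4375) + ...].
Sum ≈ 3.1006.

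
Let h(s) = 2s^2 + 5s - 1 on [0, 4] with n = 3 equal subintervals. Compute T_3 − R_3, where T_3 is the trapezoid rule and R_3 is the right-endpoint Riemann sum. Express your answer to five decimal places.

T_3 ≈ 81.0370370.
R_3 ≈ 115.7037037.
T_3 − R_3 ≈ -34.66667.

-34.66667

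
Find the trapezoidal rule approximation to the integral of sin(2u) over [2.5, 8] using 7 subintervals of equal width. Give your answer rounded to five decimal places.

0.48735

Δu = (8 − 2.5)/7 = 11/14.
f(2.5) ≈ -0.95892, f(23/7) ≈ 0.28427, f(57/14) ≈ 0.95856, f(34/7) ≈ -0.28548, f(79/14) ≈ -0.95820, f(45/7) ≈ 0.28669, f(101/14) ≈ 0.95784, f(8) ≈ -0.28790.
T_7 = (Δu/2)·[f(u_0) + 2f(u_1) + ... + 2f(u_{6}) + f(u_7)].
Sum ≈ 0.48735.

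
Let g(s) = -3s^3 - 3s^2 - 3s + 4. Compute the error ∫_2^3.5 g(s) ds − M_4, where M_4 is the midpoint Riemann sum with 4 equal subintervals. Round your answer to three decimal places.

Exact integral: ∫_2^3.5 g(s) ds = -141.796875.
M_4 ≈ -141.30908.
Error ≈ -141.796875 − (-141.30908) ≈ -0.488.

-0.488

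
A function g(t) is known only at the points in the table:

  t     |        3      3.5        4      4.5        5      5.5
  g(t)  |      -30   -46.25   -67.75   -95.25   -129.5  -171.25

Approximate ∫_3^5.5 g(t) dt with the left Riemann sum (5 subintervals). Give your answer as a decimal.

Δt = 0.5.
Sum = 0.5·[(-30) + (-46.25) + (-67.75) + (-95.25) + (-129.5)] = -184.375.

-184.375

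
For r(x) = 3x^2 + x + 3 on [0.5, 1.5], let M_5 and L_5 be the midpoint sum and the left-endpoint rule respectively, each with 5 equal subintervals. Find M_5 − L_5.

M_5 = 7.24.
L_5 = 6.57.
M_5 − L_5 = 0.67.

0.67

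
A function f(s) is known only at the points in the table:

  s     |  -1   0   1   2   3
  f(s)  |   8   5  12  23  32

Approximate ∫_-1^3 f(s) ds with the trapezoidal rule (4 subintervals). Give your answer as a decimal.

60

Δs = 1.
T_4 = (1/2)·[8 + 2·5 + 2·12 + 2·23 + 32] = 60.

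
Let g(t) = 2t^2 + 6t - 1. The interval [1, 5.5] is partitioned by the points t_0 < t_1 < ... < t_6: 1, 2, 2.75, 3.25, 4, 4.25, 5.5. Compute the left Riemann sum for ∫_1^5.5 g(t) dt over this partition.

155.8125

Subinterval widths: 1, 0.75, 0.5, 0.75, 0.25, 1.25.
Left endpoints: 1, 2, 2.75, 3.25, 4, 4.25.
g(1) = 7, g(2) = 19, g(2.75) = 30.625, g(3.25) = 39.625, g(4) = 55, g(4.25) = 60.625.
Sum = Σ Δt_i · g(t_i).
Sum = 155.8125.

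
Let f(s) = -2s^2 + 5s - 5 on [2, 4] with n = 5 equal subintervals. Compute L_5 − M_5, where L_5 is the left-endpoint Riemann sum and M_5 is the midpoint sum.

L_5 = -14.64.
M_5 = -17.28.
L_5 − M_5 = 2.64.

2.64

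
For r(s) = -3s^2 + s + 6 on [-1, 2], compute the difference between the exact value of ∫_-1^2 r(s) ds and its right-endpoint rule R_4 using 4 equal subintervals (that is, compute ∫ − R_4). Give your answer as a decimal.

3.09375

Exact integral: ∫_-1^2 r(s) ds = 10.5.
R_4 = 7.40625.
Error = 10.5 − 7.40625 = 3.09375.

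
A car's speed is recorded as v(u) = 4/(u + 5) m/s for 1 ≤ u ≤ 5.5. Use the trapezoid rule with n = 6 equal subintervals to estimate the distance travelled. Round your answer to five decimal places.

Δu = (5.5 − 1)/6 = 0.75.
v(1) = 2/3, v(1.75) = 16/27, v(2.5) = 8/15, v(3.25) = 16/33, v(4) = 4/9, v(4.75) = 16/39, v(5.5) = 8/21.
T_6 = (Δu/2)·[v(u_0) + 2v(u_1) + ... + 2v(u_{5}) + v(u_6)].
Sum ≈ 2.24196.

2.24196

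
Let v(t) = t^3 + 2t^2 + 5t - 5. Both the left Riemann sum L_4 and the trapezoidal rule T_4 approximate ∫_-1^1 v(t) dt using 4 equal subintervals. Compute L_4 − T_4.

L_4 = -11.5.
T_4 = -8.5.
L_4 − T_4 = -3.

-3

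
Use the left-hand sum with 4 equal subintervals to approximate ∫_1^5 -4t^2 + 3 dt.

Δt = (5 − 1)/4 = 1.
Left endpoints: 1, 2, 3, 4.
f(1) = -1, f(2) = -13, f(3) = -33, f(4) = -61.
Sum = Δt · [f(1) + f(2) + f(3) + f(4)].
Sum = -108.

-108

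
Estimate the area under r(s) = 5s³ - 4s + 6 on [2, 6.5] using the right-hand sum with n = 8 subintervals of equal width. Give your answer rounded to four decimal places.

Δs = (6.5 − 2)/8 = 0.5625.
Right endpoints: 2.5625, 3.125, 3.6875, 4.25, 4.8125, 5.375, 5.9375, 6.5.
r(2.5625) = 327197/4096, r(3.125) = 74797/512, r(3.6875) = 991055/4096, r(4.25) = 372.828125, r(4.8125) = 2228393/4096, r(5.375) = 389599/512, r(5.9375) = 4214171/4096, r(6.5) = 1353.125.
Sum = Δs · [r(2.5625) + r(3.125) + r(3.6875) + ...].
Sum ≈ 2546.8352.

2546.8352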